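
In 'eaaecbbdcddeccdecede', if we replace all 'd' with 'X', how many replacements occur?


re.sub('d', 'X', text) replaces every occurrence of 'd' with 'X'.
Text: 'eaaecbbdcddeccdecede'
Scanning for 'd':
  pos 7: 'd' -> replacement #1
  pos 9: 'd' -> replacement #2
  pos 10: 'd' -> replacement #3
  pos 14: 'd' -> replacement #4
  pos 18: 'd' -> replacement #5
Total replacements: 5

5


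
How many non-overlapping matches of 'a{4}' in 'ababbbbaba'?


Pattern 'a{4}' matches exactly 4 consecutive a's (greedy, non-overlapping).
String: 'ababbbbaba'
Scanning for runs of a's:
  Run at pos 0: 'a' (length 1) -> 0 match(es)
  Run at pos 2: 'a' (length 1) -> 0 match(es)
  Run at pos 7: 'a' (length 1) -> 0 match(es)
  Run at pos 9: 'a' (length 1) -> 0 match(es)
Matches found: []
Total: 0

0


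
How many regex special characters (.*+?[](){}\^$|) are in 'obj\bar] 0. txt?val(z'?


Regex special characters are: . * + ? [ ] ( ) { } \ ^ $ |
Scanning 'obj\bar] 0. txt?val(z':
  pos 3: '\' -> SPECIAL
  pos 7: ']' -> SPECIAL
  pos 10: '.' -> SPECIAL
  pos 15: '?' -> SPECIAL
  pos 19: '(' -> SPECIAL
Special chars found: ['\\', ']', '.', '?', '(']
Total: 5

5


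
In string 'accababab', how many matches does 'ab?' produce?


Pattern 'ab?' matches 'a' optionally followed by 'b'.
String: 'accababab'
Scanning left to right for 'a' then checking next char:
  Match 1: 'a' (a not followed by b)
  Match 2: 'ab' (a followed by b)
  Match 3: 'ab' (a followed by b)
  Match 4: 'ab' (a followed by b)
Total matches: 4

4


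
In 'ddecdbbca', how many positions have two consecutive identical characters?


Looking for consecutive identical characters in 'ddecdbbca':
  pos 0-1: 'd' vs 'd' -> MATCH ('dd')
  pos 1-2: 'd' vs 'e' -> different
  pos 2-3: 'e' vs 'c' -> different
  pos 3-4: 'c' vs 'd' -> different
  pos 4-5: 'd' vs 'b' -> different
  pos 5-6: 'b' vs 'b' -> MATCH ('bb')
  pos 6-7: 'b' vs 'c' -> different
  pos 7-8: 'c' vs 'a' -> different
Consecutive identical pairs: ['dd', 'bb']
Count: 2

2


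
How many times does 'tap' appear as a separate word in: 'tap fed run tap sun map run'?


Scanning each word for exact match 'tap':
  Word 1: 'tap' -> MATCH
  Word 2: 'fed' -> no
  Word 3: 'run' -> no
  Word 4: 'tap' -> MATCH
  Word 5: 'sun' -> no
  Word 6: 'map' -> no
  Word 7: 'run' -> no
Total matches: 2

2


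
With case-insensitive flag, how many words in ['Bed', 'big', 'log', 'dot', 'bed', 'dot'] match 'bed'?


Case-insensitive matching: compare each word's lowercase form to 'bed'.
  'Bed' -> lower='bed' -> MATCH
  'big' -> lower='big' -> no
  'log' -> lower='log' -> no
  'dot' -> lower='dot' -> no
  'bed' -> lower='bed' -> MATCH
  'dot' -> lower='dot' -> no
Matches: ['Bed', 'bed']
Count: 2

2


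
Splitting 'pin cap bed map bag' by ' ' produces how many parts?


Splitting by ' ' breaks the string at each occurrence of the separator.
Text: 'pin cap bed map bag'
Parts after split:
  Part 1: 'pin'
  Part 2: 'cap'
  Part 3: 'bed'
  Part 4: 'map'
  Part 5: 'bag'
Total parts: 5

5


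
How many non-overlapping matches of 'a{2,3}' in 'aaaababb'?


Pattern 'a{2,3}' matches between 2 and 3 consecutive a's (greedy).
String: 'aaaababb'
Finding runs of a's and applying greedy matching:
  Run at pos 0: 'aaaa' (length 4)
  Run at pos 5: 'a' (length 1)
Matches: ['aaa']
Count: 1

1


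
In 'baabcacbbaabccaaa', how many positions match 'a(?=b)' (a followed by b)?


Lookahead 'a(?=b)' matches 'a' only when followed by 'b'.
String: 'baabcacbbaabccaaa'
Checking each position where char is 'a':
  pos 1: 'a' -> no (next='a')
  pos 2: 'a' -> MATCH (next='b')
  pos 5: 'a' -> no (next='c')
  pos 9: 'a' -> no (next='a')
  pos 10: 'a' -> MATCH (next='b')
  pos 14: 'a' -> no (next='a')
  pos 15: 'a' -> no (next='a')
Matching positions: [2, 10]
Count: 2

2


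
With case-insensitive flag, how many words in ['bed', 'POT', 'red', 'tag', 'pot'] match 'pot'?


Case-insensitive matching: compare each word's lowercase form to 'pot'.
  'bed' -> lower='bed' -> no
  'POT' -> lower='pot' -> MATCH
  'red' -> lower='red' -> no
  'tag' -> lower='tag' -> no
  'pot' -> lower='pot' -> MATCH
Matches: ['POT', 'pot']
Count: 2

2


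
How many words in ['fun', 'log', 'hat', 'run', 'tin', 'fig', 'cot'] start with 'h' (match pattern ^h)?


Pattern ^h anchors to start of word. Check which words begin with 'h':
  'fun' -> no
  'log' -> no
  'hat' -> MATCH (starts with 'h')
  'run' -> no
  'tin' -> no
  'fig' -> no
  'cot' -> no
Matching words: ['hat']
Count: 1

1


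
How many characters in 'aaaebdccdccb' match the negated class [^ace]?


Negated class [^ace] matches any char NOT in {a, c, e}
Scanning 'aaaebdccdccb':
  pos 0: 'a' -> no (excluded)
  pos 1: 'a' -> no (excluded)
  pos 2: 'a' -> no (excluded)
  pos 3: 'e' -> no (excluded)
  pos 4: 'b' -> MATCH
  pos 5: 'd' -> MATCH
  pos 6: 'c' -> no (excluded)
  pos 7: 'c' -> no (excluded)
  pos 8: 'd' -> MATCH
  pos 9: 'c' -> no (excluded)
  pos 10: 'c' -> no (excluded)
  pos 11: 'b' -> MATCH
Total matches: 4

4


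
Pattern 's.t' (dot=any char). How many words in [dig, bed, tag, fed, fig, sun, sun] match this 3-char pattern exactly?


Pattern 's.t' means: starts with 's', any single char, ends with 't'.
Checking each word (must be exactly 3 chars):
  'dig' (len=3): no
  'bed' (len=3): no
  'tag' (len=3): no
  'fed' (len=3): no
  'fig' (len=3): no
  'sun' (len=3): no
  'sun' (len=3): no
Matching words: []
Total: 0

0


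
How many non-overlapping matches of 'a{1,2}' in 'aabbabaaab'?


Pattern 'a{1,2}' matches between 1 and 2 consecutive a's (greedy).
String: 'aabbabaaab'
Finding runs of a's and applying greedy matching:
  Run at pos 0: 'aa' (length 2)
  Run at pos 4: 'a' (length 1)
  Run at pos 6: 'aaa' (length 3)
Matches: ['aa', 'a', 'aa', 'a']
Count: 4

4


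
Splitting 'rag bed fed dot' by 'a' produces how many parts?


Splitting by 'a' breaks the string at each occurrence of the separator.
Text: 'rag bed fed dot'
Parts after split:
  Part 1: 'r'
  Part 2: 'g bed fed dot'
Total parts: 2

2


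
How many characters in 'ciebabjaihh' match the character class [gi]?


Character class [gi] matches any of: {g, i}
Scanning string 'ciebabjaihh' character by character:
  pos 0: 'c' -> no
  pos 1: 'i' -> MATCH
  pos 2: 'e' -> no
  pos 3: 'b' -> no
  pos 4: 'a' -> no
  pos 5: 'b' -> no
  pos 6: 'j' -> no
  pos 7: 'a' -> no
  pos 8: 'i' -> MATCH
  pos 9: 'h' -> no
  pos 10: 'h' -> no
Total matches: 2

2


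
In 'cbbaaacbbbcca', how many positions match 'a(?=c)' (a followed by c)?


Lookahead 'a(?=c)' matches 'a' only when followed by 'c'.
String: 'cbbaaacbbbcca'
Checking each position where char is 'a':
  pos 3: 'a' -> no (next='a')
  pos 4: 'a' -> no (next='a')
  pos 5: 'a' -> MATCH (next='c')
Matching positions: [5]
Count: 1

1


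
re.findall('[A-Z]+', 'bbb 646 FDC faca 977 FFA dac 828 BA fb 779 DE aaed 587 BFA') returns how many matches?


Pattern '[A-Z]+' finds one or more uppercase letters.
Text: 'bbb 646 FDC faca 977 FFA dac 828 BA fb 779 DE aaed 587 BFA'
Scanning for matches:
  Match 1: 'FDC'
  Match 2: 'FFA'
  Match 3: 'BA'
  Match 4: 'DE'
  Match 5: 'BFA'
Total matches: 5

5


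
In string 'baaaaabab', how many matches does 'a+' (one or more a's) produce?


Pattern 'a+' matches one or more consecutive a's.
String: 'baaaaabab'
Scanning for runs of a:
  Match 1: 'aaaaa' (length 5)
  Match 2: 'a' (length 1)
Total matches: 2

2


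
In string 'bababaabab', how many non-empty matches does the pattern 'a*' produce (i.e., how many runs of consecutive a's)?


Pattern 'a*' matches zero or more a's. We want non-empty runs of consecutive a's.
String: 'bababaabab'
Walking through the string to find runs of a's:
  Run 1: positions 1-1 -> 'a'
  Run 2: positions 3-3 -> 'a'
  Run 3: positions 5-6 -> 'aa'
  Run 4: positions 8-8 -> 'a'
Non-empty runs found: ['a', 'a', 'aa', 'a']
Count: 4

4


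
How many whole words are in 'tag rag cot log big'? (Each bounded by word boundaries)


Word boundaries (\b) mark the start/end of each word.
Text: 'tag rag cot log big'
Splitting by whitespace:
  Word 1: 'tag'
  Word 2: 'rag'
  Word 3: 'cot'
  Word 4: 'log'
  Word 5: 'big'
Total whole words: 5

5


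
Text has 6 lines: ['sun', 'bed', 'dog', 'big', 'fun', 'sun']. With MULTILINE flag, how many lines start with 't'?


With MULTILINE flag, ^ matches the start of each line.
Lines: ['sun', 'bed', 'dog', 'big', 'fun', 'sun']
Checking which lines start with 't':
  Line 1: 'sun' -> no
  Line 2: 'bed' -> no
  Line 3: 'dog' -> no
  Line 4: 'big' -> no
  Line 5: 'fun' -> no
  Line 6: 'sun' -> no
Matching lines: []
Count: 0

0


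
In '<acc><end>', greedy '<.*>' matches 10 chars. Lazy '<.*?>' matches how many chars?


Greedy '<.*>' tries to match as MUCH as possible.
Lazy '<.*?>' tries to match as LITTLE as possible.

String: '<acc><end>'
Greedy '<.*>' starts at first '<' and extends to the LAST '>': '<acc><end>' (10 chars)
Lazy '<.*?>' starts at first '<' and stops at the FIRST '>': '<acc>' (5 chars)

5


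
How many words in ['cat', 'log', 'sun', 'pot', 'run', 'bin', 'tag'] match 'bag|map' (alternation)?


Alternation 'bag|map' matches either 'bag' or 'map'.
Checking each word:
  'cat' -> no
  'log' -> no
  'sun' -> no
  'pot' -> no
  'run' -> no
  'bin' -> no
  'tag' -> no
Matches: []
Count: 0

0


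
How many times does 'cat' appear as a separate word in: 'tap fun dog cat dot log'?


Scanning each word for exact match 'cat':
  Word 1: 'tap' -> no
  Word 2: 'fun' -> no
  Word 3: 'dog' -> no
  Word 4: 'cat' -> MATCH
  Word 5: 'dot' -> no
  Word 6: 'log' -> no
Total matches: 1

1


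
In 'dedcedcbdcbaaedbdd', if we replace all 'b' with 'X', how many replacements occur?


re.sub('b', 'X', text) replaces every occurrence of 'b' with 'X'.
Text: 'dedcedcbdcbaaedbdd'
Scanning for 'b':
  pos 7: 'b' -> replacement #1
  pos 10: 'b' -> replacement #2
  pos 15: 'b' -> replacement #3
Total replacements: 3

3


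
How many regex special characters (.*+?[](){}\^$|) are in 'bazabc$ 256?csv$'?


Regex special characters are: . * + ? [ ] ( ) { } \ ^ $ |
Scanning 'bazabc$ 256?csv$':
  pos 6: '$' -> SPECIAL
  pos 11: '?' -> SPECIAL
  pos 15: '$' -> SPECIAL
Special chars found: ['$', '?', '$']
Total: 3

3


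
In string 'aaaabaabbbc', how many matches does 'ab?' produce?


Pattern 'ab?' matches 'a' optionally followed by 'b'.
String: 'aaaabaabbbc'
Scanning left to right for 'a' then checking next char:
  Match 1: 'a' (a not followed by b)
  Match 2: 'a' (a not followed by b)
  Match 3: 'a' (a not followed by b)
  Match 4: 'ab' (a followed by b)
  Match 5: 'a' (a not followed by b)
  Match 6: 'ab' (a followed by b)
Total matches: 6

6


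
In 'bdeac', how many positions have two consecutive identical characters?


Looking for consecutive identical characters in 'bdeac':
  pos 0-1: 'b' vs 'd' -> different
  pos 1-2: 'd' vs 'e' -> different
  pos 2-3: 'e' vs 'a' -> different
  pos 3-4: 'a' vs 'c' -> different
Consecutive identical pairs: []
Count: 0

0


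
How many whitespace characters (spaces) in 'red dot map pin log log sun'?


\s matches whitespace characters (spaces, tabs, etc.).
Text: 'red dot map pin log log sun'
This text has 7 words separated by spaces.
Number of spaces = number of words - 1 = 7 - 1 = 6

6


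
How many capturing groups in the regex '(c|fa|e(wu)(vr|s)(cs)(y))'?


To count capturing groups, count each '(' that starts a group.
Pattern: '(c|fa|e(wu)(vr|s)(cs)(y))'
Walking through the pattern:
  Position 0: '(' -> group #1
  Position 7: '(' -> group #2
  Position 11: '(' -> group #3
  Position 17: '(' -> group #4
  Position 21: '(' -> group #5
Total capturing groups: 5

5


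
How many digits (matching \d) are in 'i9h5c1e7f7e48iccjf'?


\d matches any digit 0-9.
Scanning 'i9h5c1e7f7e48iccjf':
  pos 1: '9' -> DIGIT
  pos 3: '5' -> DIGIT
  pos 5: '1' -> DIGIT
  pos 7: '7' -> DIGIT
  pos 9: '7' -> DIGIT
  pos 11: '4' -> DIGIT
  pos 12: '8' -> DIGIT
Digits found: ['9', '5', '1', '7', '7', '4', '8']
Total: 7

7


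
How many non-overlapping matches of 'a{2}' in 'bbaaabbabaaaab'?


Pattern 'a{2}' matches exactly 2 consecutive a's (greedy, non-overlapping).
String: 'bbaaabbabaaaab'
Scanning for runs of a's:
  Run at pos 2: 'aaa' (length 3) -> 1 match(es)
  Run at pos 7: 'a' (length 1) -> 0 match(es)
  Run at pos 9: 'aaaa' (length 4) -> 2 match(es)
Matches found: ['aa', 'aa', 'aa']
Total: 3

3


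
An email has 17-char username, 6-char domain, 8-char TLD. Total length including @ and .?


An email address has format: username@domain.tld
Username length: 17
'@' character: 1
Domain length: 6
'.' character: 1
TLD length: 8
Total = 17 + 1 + 6 + 1 + 8 = 33

33


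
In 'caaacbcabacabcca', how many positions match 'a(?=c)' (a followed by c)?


Lookahead 'a(?=c)' matches 'a' only when followed by 'c'.
String: 'caaacbcabacabcca'
Checking each position where char is 'a':
  pos 1: 'a' -> no (next='a')
  pos 2: 'a' -> no (next='a')
  pos 3: 'a' -> MATCH (next='c')
  pos 7: 'a' -> no (next='b')
  pos 9: 'a' -> MATCH (next='c')
  pos 11: 'a' -> no (next='b')
Matching positions: [3, 9]
Count: 2

2


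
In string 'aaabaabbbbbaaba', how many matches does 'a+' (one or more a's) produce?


Pattern 'a+' matches one or more consecutive a's.
String: 'aaabaabbbbbaaba'
Scanning for runs of a:
  Match 1: 'aaa' (length 3)
  Match 2: 'aa' (length 2)
  Match 3: 'aa' (length 2)
  Match 4: 'a' (length 1)
Total matches: 4

4


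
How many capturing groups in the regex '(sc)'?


To count capturing groups, count each '(' that starts a group.
Pattern: '(sc)'
Walking through the pattern:
  Position 0: '(' -> group #1
Total capturing groups: 1

1


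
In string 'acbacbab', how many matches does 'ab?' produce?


Pattern 'ab?' matches 'a' optionally followed by 'b'.
String: 'acbacbab'
Scanning left to right for 'a' then checking next char:
  Match 1: 'a' (a not followed by b)
  Match 2: 'a' (a not followed by b)
  Match 3: 'ab' (a followed by b)
Total matches: 3

3


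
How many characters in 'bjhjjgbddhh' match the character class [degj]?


Character class [degj] matches any of: {d, e, g, j}
Scanning string 'bjhjjgbddhh' character by character:
  pos 0: 'b' -> no
  pos 1: 'j' -> MATCH
  pos 2: 'h' -> no
  pos 3: 'j' -> MATCH
  pos 4: 'j' -> MATCH
  pos 5: 'g' -> MATCH
  pos 6: 'b' -> no
  pos 7: 'd' -> MATCH
  pos 8: 'd' -> MATCH
  pos 9: 'h' -> no
  pos 10: 'h' -> no
Total matches: 6

6


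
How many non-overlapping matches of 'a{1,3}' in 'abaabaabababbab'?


Pattern 'a{1,3}' matches between 1 and 3 consecutive a's (greedy).
String: 'abaabaabababbab'
Finding runs of a's and applying greedy matching:
  Run at pos 0: 'a' (length 1)
  Run at pos 2: 'aa' (length 2)
  Run at pos 5: 'aa' (length 2)
  Run at pos 8: 'a' (length 1)
  Run at pos 10: 'a' (length 1)
  Run at pos 13: 'a' (length 1)
Matches: ['a', 'aa', 'aa', 'a', 'a', 'a']
Count: 6

6


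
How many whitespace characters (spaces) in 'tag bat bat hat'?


\s matches whitespace characters (spaces, tabs, etc.).
Text: 'tag bat bat hat'
This text has 4 words separated by spaces.
Number of spaces = number of words - 1 = 4 - 1 = 3

3


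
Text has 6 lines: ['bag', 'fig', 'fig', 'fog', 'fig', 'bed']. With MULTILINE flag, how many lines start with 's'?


With MULTILINE flag, ^ matches the start of each line.
Lines: ['bag', 'fig', 'fig', 'fog', 'fig', 'bed']
Checking which lines start with 's':
  Line 1: 'bag' -> no
  Line 2: 'fig' -> no
  Line 3: 'fig' -> no
  Line 4: 'fog' -> no
  Line 5: 'fig' -> no
  Line 6: 'bed' -> no
Matching lines: []
Count: 0

0


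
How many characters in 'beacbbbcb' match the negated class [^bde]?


Negated class [^bde] matches any char NOT in {b, d, e}
Scanning 'beacbbbcb':
  pos 0: 'b' -> no (excluded)
  pos 1: 'e' -> no (excluded)
  pos 2: 'a' -> MATCH
  pos 3: 'c' -> MATCH
  pos 4: 'b' -> no (excluded)
  pos 5: 'b' -> no (excluded)
  pos 6: 'b' -> no (excluded)
  pos 7: 'c' -> MATCH
  pos 8: 'b' -> no (excluded)
Total matches: 3

3


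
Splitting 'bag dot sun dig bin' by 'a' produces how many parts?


Splitting by 'a' breaks the string at each occurrence of the separator.
Text: 'bag dot sun dig bin'
Parts after split:
  Part 1: 'b'
  Part 2: 'g dot sun dig bin'
Total parts: 2

2


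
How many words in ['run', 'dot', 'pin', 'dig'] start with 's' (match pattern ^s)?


Pattern ^s anchors to start of word. Check which words begin with 's':
  'run' -> no
  'dot' -> no
  'pin' -> no
  'dig' -> no
Matching words: []
Count: 0

0


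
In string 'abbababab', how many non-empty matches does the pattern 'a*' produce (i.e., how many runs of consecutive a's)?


Pattern 'a*' matches zero or more a's. We want non-empty runs of consecutive a's.
String: 'abbababab'
Walking through the string to find runs of a's:
  Run 1: positions 0-0 -> 'a'
  Run 2: positions 3-3 -> 'a'
  Run 3: positions 5-5 -> 'a'
  Run 4: positions 7-7 -> 'a'
Non-empty runs found: ['a', 'a', 'a', 'a']
Count: 4

4


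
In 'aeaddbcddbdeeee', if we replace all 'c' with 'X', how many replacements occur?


re.sub('c', 'X', text) replaces every occurrence of 'c' with 'X'.
Text: 'aeaddbcddbdeeee'
Scanning for 'c':
  pos 6: 'c' -> replacement #1
Total replacements: 1

1


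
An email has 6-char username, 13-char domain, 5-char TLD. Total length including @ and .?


An email address has format: username@domain.tld
Username length: 6
'@' character: 1
Domain length: 13
'.' character: 1
TLD length: 5
Total = 6 + 1 + 13 + 1 + 5 = 26

26


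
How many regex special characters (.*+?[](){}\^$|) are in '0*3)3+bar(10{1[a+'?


Regex special characters are: . * + ? [ ] ( ) { } \ ^ $ |
Scanning '0*3)3+bar(10{1[a+':
  pos 1: '*' -> SPECIAL
  pos 3: ')' -> SPECIAL
  pos 5: '+' -> SPECIAL
  pos 9: '(' -> SPECIAL
  pos 12: '{' -> SPECIAL
  pos 14: '[' -> SPECIAL
  pos 16: '+' -> SPECIAL
Special chars found: ['*', ')', '+', '(', '{', '[', '+']
Total: 7

7


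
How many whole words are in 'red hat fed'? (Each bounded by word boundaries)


Word boundaries (\b) mark the start/end of each word.
Text: 'red hat fed'
Splitting by whitespace:
  Word 1: 'red'
  Word 2: 'hat'
  Word 3: 'fed'
Total whole words: 3

3


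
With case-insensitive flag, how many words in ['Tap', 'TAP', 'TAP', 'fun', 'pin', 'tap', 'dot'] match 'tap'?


Case-insensitive matching: compare each word's lowercase form to 'tap'.
  'Tap' -> lower='tap' -> MATCH
  'TAP' -> lower='tap' -> MATCH
  'TAP' -> lower='tap' -> MATCH
  'fun' -> lower='fun' -> no
  'pin' -> lower='pin' -> no
  'tap' -> lower='tap' -> MATCH
  'dot' -> lower='dot' -> no
Matches: ['Tap', 'TAP', 'TAP', 'tap']
Count: 4

4


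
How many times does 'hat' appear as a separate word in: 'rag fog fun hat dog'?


Scanning each word for exact match 'hat':
  Word 1: 'rag' -> no
  Word 2: 'fog' -> no
  Word 3: 'fun' -> no
  Word 4: 'hat' -> MATCH
  Word 5: 'dog' -> no
Total matches: 1

1


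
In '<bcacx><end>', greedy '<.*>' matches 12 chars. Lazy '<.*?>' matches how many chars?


Greedy '<.*>' tries to match as MUCH as possible.
Lazy '<.*?>' tries to match as LITTLE as possible.

String: '<bcacx><end>'
Greedy '<.*>' starts at first '<' and extends to the LAST '>': '<bcacx><end>' (12 chars)
Lazy '<.*?>' starts at first '<' and stops at the FIRST '>': '<bcacx>' (7 chars)

7


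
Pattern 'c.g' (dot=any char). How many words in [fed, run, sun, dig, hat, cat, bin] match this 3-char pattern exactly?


Pattern 'c.g' means: starts with 'c', any single char, ends with 'g'.
Checking each word (must be exactly 3 chars):
  'fed' (len=3): no
  'run' (len=3): no
  'sun' (len=3): no
  'dig' (len=3): no
  'hat' (len=3): no
  'cat' (len=3): no
  'bin' (len=3): no
Matching words: []
Total: 0

0


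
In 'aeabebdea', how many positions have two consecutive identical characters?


Looking for consecutive identical characters in 'aeabebdea':
  pos 0-1: 'a' vs 'e' -> different
  pos 1-2: 'e' vs 'a' -> different
  pos 2-3: 'a' vs 'b' -> different
  pos 3-4: 'b' vs 'e' -> different
  pos 4-5: 'e' vs 'b' -> different
  pos 5-6: 'b' vs 'd' -> different
  pos 6-7: 'd' vs 'e' -> different
  pos 7-8: 'e' vs 'a' -> different
Consecutive identical pairs: []
Count: 0

0


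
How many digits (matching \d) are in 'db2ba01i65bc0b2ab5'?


\d matches any digit 0-9.
Scanning 'db2ba01i65bc0b2ab5':
  pos 2: '2' -> DIGIT
  pos 5: '0' -> DIGIT
  pos 6: '1' -> DIGIT
  pos 8: '6' -> DIGIT
  pos 9: '5' -> DIGIT
  pos 12: '0' -> DIGIT
  pos 14: '2' -> DIGIT
  pos 17: '5' -> DIGIT
Digits found: ['2', '0', '1', '6', '5', '0', '2', '5']
Total: 8

8


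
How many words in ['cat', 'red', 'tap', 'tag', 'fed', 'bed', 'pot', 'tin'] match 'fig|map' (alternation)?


Alternation 'fig|map' matches either 'fig' or 'map'.
Checking each word:
  'cat' -> no
  'red' -> no
  'tap' -> no
  'tag' -> no
  'fed' -> no
  'bed' -> no
  'pot' -> no
  'tin' -> no
Matches: []
Count: 0

0


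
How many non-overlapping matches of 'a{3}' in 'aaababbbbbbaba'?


Pattern 'a{3}' matches exactly 3 consecutive a's (greedy, non-overlapping).
String: 'aaababbbbbbaba'
Scanning for runs of a's:
  Run at pos 0: 'aaa' (length 3) -> 1 match(es)
  Run at pos 4: 'a' (length 1) -> 0 match(es)
  Run at pos 11: 'a' (length 1) -> 0 match(es)
  Run at pos 13: 'a' (length 1) -> 0 match(es)
Matches found: ['aaa']
Total: 1

1


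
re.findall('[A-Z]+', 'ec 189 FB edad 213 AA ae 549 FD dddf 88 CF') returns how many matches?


Pattern '[A-Z]+' finds one or more uppercase letters.
Text: 'ec 189 FB edad 213 AA ae 549 FD dddf 88 CF'
Scanning for matches:
  Match 1: 'FB'
  Match 2: 'AA'
  Match 3: 'FD'
  Match 4: 'CF'
Total matches: 4

4


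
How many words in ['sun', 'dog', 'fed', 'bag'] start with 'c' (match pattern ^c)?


Pattern ^c anchors to start of word. Check which words begin with 'c':
  'sun' -> no
  'dog' -> no
  'fed' -> no
  'bag' -> no
Matching words: []
Count: 0

0


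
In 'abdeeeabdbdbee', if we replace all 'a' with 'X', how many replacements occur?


re.sub('a', 'X', text) replaces every occurrence of 'a' with 'X'.
Text: 'abdeeeabdbdbee'
Scanning for 'a':
  pos 0: 'a' -> replacement #1
  pos 6: 'a' -> replacement #2
Total replacements: 2

2


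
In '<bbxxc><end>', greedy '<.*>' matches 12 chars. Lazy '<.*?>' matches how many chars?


Greedy '<.*>' tries to match as MUCH as possible.
Lazy '<.*?>' tries to match as LITTLE as possible.

String: '<bbxxc><end>'
Greedy '<.*>' starts at first '<' and extends to the LAST '>': '<bbxxc><end>' (12 chars)
Lazy '<.*?>' starts at first '<' and stops at the FIRST '>': '<bbxxc>' (7 chars)

7


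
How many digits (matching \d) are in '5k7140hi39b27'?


\d matches any digit 0-9.
Scanning '5k7140hi39b27':
  pos 0: '5' -> DIGIT
  pos 2: '7' -> DIGIT
  pos 3: '1' -> DIGIT
  pos 4: '4' -> DIGIT
  pos 5: '0' -> DIGIT
  pos 8: '3' -> DIGIT
  pos 9: '9' -> DIGIT
  pos 11: '2' -> DIGIT
  pos 12: '7' -> DIGIT
Digits found: ['5', '7', '1', '4', '0', '3', '9', '2', '7']
Total: 9

9


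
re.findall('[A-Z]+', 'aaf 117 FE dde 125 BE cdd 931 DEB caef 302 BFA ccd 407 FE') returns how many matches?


Pattern '[A-Z]+' finds one or more uppercase letters.
Text: 'aaf 117 FE dde 125 BE cdd 931 DEB caef 302 BFA ccd 407 FE'
Scanning for matches:
  Match 1: 'FE'
  Match 2: 'BE'
  Match 3: 'DEB'
  Match 4: 'BFA'
  Match 5: 'FE'
Total matches: 5

5


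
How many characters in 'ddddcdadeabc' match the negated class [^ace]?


Negated class [^ace] matches any char NOT in {a, c, e}
Scanning 'ddddcdadeabc':
  pos 0: 'd' -> MATCH
  pos 1: 'd' -> MATCH
  pos 2: 'd' -> MATCH
  pos 3: 'd' -> MATCH
  pos 4: 'c' -> no (excluded)
  pos 5: 'd' -> MATCH
  pos 6: 'a' -> no (excluded)
  pos 7: 'd' -> MATCH
  pos 8: 'e' -> no (excluded)
  pos 9: 'a' -> no (excluded)
  pos 10: 'b' -> MATCH
  pos 11: 'c' -> no (excluded)
Total matches: 7

7


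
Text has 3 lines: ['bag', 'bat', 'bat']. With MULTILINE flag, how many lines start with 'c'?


With MULTILINE flag, ^ matches the start of each line.
Lines: ['bag', 'bat', 'bat']
Checking which lines start with 'c':
  Line 1: 'bag' -> no
  Line 2: 'bat' -> no
  Line 3: 'bat' -> no
Matching lines: []
Count: 0

0


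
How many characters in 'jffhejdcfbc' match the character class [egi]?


Character class [egi] matches any of: {e, g, i}
Scanning string 'jffhejdcfbc' character by character:
  pos 0: 'j' -> no
  pos 1: 'f' -> no
  pos 2: 'f' -> no
  pos 3: 'h' -> no
  pos 4: 'e' -> MATCH
  pos 5: 'j' -> no
  pos 6: 'd' -> no
  pos 7: 'c' -> no
  pos 8: 'f' -> no
  pos 9: 'b' -> no
  pos 10: 'c' -> no
Total matches: 1

1


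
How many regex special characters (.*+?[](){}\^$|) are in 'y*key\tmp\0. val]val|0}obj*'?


Regex special characters are: . * + ? [ ] ( ) { } \ ^ $ |
Scanning 'y*key\tmp\0. val]val|0}obj*':
  pos 1: '*' -> SPECIAL
  pos 5: '\' -> SPECIAL
  pos 9: '\' -> SPECIAL
  pos 11: '.' -> SPECIAL
  pos 16: ']' -> SPECIAL
  pos 20: '|' -> SPECIAL
  pos 22: '}' -> SPECIAL
  pos 26: '*' -> SPECIAL
Special chars found: ['*', '\\', '\\', '.', ']', '|', '}', '*']
Total: 8

8


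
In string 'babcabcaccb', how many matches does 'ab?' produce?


Pattern 'ab?' matches 'a' optionally followed by 'b'.
String: 'babcabcaccb'
Scanning left to right for 'a' then checking next char:
  Match 1: 'ab' (a followed by b)
  Match 2: 'ab' (a followed by b)
  Match 3: 'a' (a not followed by b)
Total matches: 3

3


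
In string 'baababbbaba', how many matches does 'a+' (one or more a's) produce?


Pattern 'a+' matches one or more consecutive a's.
String: 'baababbbaba'
Scanning for runs of a:
  Match 1: 'aa' (length 2)
  Match 2: 'a' (length 1)
  Match 3: 'a' (length 1)
  Match 4: 'a' (length 1)
Total matches: 4

4


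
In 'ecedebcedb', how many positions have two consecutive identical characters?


Looking for consecutive identical characters in 'ecedebcedb':
  pos 0-1: 'e' vs 'c' -> different
  pos 1-2: 'c' vs 'e' -> different
  pos 2-3: 'e' vs 'd' -> different
  pos 3-4: 'd' vs 'e' -> different
  pos 4-5: 'e' vs 'b' -> different
  pos 5-6: 'b' vs 'c' -> different
  pos 6-7: 'c' vs 'e' -> different
  pos 7-8: 'e' vs 'd' -> different
  pos 8-9: 'd' vs 'b' -> different
Consecutive identical pairs: []
Count: 0

0


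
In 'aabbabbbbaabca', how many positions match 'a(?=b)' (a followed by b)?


Lookahead 'a(?=b)' matches 'a' only when followed by 'b'.
String: 'aabbabbbbaabca'
Checking each position where char is 'a':
  pos 0: 'a' -> no (next='a')
  pos 1: 'a' -> MATCH (next='b')
  pos 4: 'a' -> MATCH (next='b')
  pos 9: 'a' -> no (next='a')
  pos 10: 'a' -> MATCH (next='b')
Matching positions: [1, 4, 10]
Count: 3

3


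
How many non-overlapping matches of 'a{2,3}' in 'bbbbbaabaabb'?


Pattern 'a{2,3}' matches between 2 and 3 consecutive a's (greedy).
String: 'bbbbbaabaabb'
Finding runs of a's and applying greedy matching:
  Run at pos 5: 'aa' (length 2)
  Run at pos 8: 'aa' (length 2)
Matches: ['aa', 'aa']
Count: 2

2


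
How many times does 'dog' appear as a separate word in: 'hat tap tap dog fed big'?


Scanning each word for exact match 'dog':
  Word 1: 'hat' -> no
  Word 2: 'tap' -> no
  Word 3: 'tap' -> no
  Word 4: 'dog' -> MATCH
  Word 5: 'fed' -> no
  Word 6: 'big' -> no
Total matches: 1

1


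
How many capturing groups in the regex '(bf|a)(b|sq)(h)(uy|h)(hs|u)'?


To count capturing groups, count each '(' that starts a group.
Pattern: '(bf|a)(b|sq)(h)(uy|h)(hs|u)'
Walking through the pattern:
  Position 0: '(' -> group #1
  Position 6: '(' -> group #2
  Position 12: '(' -> group #3
  Position 15: '(' -> group #4
  Position 21: '(' -> group #5
Total capturing groups: 5

5


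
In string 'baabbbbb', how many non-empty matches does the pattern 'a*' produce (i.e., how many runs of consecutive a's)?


Pattern 'a*' matches zero or more a's. We want non-empty runs of consecutive a's.
String: 'baabbbbb'
Walking through the string to find runs of a's:
  Run 1: positions 1-2 -> 'aa'
Non-empty runs found: ['aa']
Count: 1

1


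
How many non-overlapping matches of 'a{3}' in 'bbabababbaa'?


Pattern 'a{3}' matches exactly 3 consecutive a's (greedy, non-overlapping).
String: 'bbabababbaa'
Scanning for runs of a's:
  Run at pos 2: 'a' (length 1) -> 0 match(es)
  Run at pos 4: 'a' (length 1) -> 0 match(es)
  Run at pos 6: 'a' (length 1) -> 0 match(es)
  Run at pos 9: 'aa' (length 2) -> 0 match(es)
Matches found: []
Total: 0

0


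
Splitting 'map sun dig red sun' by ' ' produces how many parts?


Splitting by ' ' breaks the string at each occurrence of the separator.
Text: 'map sun dig red sun'
Parts after split:
  Part 1: 'map'
  Part 2: 'sun'
  Part 3: 'dig'
  Part 4: 'red'
  Part 5: 'sun'
Total parts: 5

5


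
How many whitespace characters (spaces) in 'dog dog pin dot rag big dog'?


\s matches whitespace characters (spaces, tabs, etc.).
Text: 'dog dog pin dot rag big dog'
This text has 7 words separated by spaces.
Number of spaces = number of words - 1 = 7 - 1 = 6

6


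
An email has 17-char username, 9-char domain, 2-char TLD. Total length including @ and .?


An email address has format: username@domain.tld
Username length: 17
'@' character: 1
Domain length: 9
'.' character: 1
TLD length: 2
Total = 17 + 1 + 9 + 1 + 2 = 30

30


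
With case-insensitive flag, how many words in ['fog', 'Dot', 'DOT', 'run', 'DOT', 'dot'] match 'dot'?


Case-insensitive matching: compare each word's lowercase form to 'dot'.
  'fog' -> lower='fog' -> no
  'Dot' -> lower='dot' -> MATCH
  'DOT' -> lower='dot' -> MATCH
  'run' -> lower='run' -> no
  'DOT' -> lower='dot' -> MATCH
  'dot' -> lower='dot' -> MATCH
Matches: ['Dot', 'DOT', 'DOT', 'dot']
Count: 4

4


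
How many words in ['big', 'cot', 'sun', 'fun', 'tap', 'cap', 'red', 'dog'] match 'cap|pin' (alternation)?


Alternation 'cap|pin' matches either 'cap' or 'pin'.
Checking each word:
  'big' -> no
  'cot' -> no
  'sun' -> no
  'fun' -> no
  'tap' -> no
  'cap' -> MATCH
  'red' -> no
  'dog' -> no
Matches: ['cap']
Count: 1

1


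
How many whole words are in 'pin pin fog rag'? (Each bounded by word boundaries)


Word boundaries (\b) mark the start/end of each word.
Text: 'pin pin fog rag'
Splitting by whitespace:
  Word 1: 'pin'
  Word 2: 'pin'
  Word 3: 'fog'
  Word 4: 'rag'
Total whole words: 4

4


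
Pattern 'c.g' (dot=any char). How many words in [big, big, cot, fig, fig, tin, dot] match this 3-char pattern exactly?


Pattern 'c.g' means: starts with 'c', any single char, ends with 'g'.
Checking each word (must be exactly 3 chars):
  'big' (len=3): no
  'big' (len=3): no
  'cot' (len=3): no
  'fig' (len=3): no
  'fig' (len=3): no
  'tin' (len=3): no
  'dot' (len=3): no
Matching words: []
Total: 0

0


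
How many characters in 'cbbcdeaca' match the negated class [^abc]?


Negated class [^abc] matches any char NOT in {a, b, c}
Scanning 'cbbcdeaca':
  pos 0: 'c' -> no (excluded)
  pos 1: 'b' -> no (excluded)
  pos 2: 'b' -> no (excluded)
  pos 3: 'c' -> no (excluded)
  pos 4: 'd' -> MATCH
  pos 5: 'e' -> MATCH
  pos 6: 'a' -> no (excluded)
  pos 7: 'c' -> no (excluded)
  pos 8: 'a' -> no (excluded)
Total matches: 2

2


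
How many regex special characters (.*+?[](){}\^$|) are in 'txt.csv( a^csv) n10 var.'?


Regex special characters are: . * + ? [ ] ( ) { } \ ^ $ |
Scanning 'txt.csv( a^csv) n10 var.':
  pos 3: '.' -> SPECIAL
  pos 7: '(' -> SPECIAL
  pos 10: '^' -> SPECIAL
  pos 14: ')' -> SPECIAL
  pos 23: '.' -> SPECIAL
Special chars found: ['.', '(', '^', ')', '.']
Total: 5

5


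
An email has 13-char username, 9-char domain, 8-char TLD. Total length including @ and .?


An email address has format: username@domain.tld
Username length: 13
'@' character: 1
Domain length: 9
'.' character: 1
TLD length: 8
Total = 13 + 1 + 9 + 1 + 8 = 32

32


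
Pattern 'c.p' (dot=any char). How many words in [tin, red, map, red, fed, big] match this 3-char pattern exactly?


Pattern 'c.p' means: starts with 'c', any single char, ends with 'p'.
Checking each word (must be exactly 3 chars):
  'tin' (len=3): no
  'red' (len=3): no
  'map' (len=3): no
  'red' (len=3): no
  'fed' (len=3): no
  'big' (len=3): no
Matching words: []
Total: 0

0


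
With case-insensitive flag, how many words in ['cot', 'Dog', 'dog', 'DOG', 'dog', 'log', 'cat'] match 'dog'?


Case-insensitive matching: compare each word's lowercase form to 'dog'.
  'cot' -> lower='cot' -> no
  'Dog' -> lower='dog' -> MATCH
  'dog' -> lower='dog' -> MATCH
  'DOG' -> lower='dog' -> MATCH
  'dog' -> lower='dog' -> MATCH
  'log' -> lower='log' -> no
  'cat' -> lower='cat' -> no
Matches: ['Dog', 'dog', 'DOG', 'dog']
Count: 4

4


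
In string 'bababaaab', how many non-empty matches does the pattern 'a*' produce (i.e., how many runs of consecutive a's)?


Pattern 'a*' matches zero or more a's. We want non-empty runs of consecutive a's.
String: 'bababaaab'
Walking through the string to find runs of a's:
  Run 1: positions 1-1 -> 'a'
  Run 2: positions 3-3 -> 'a'
  Run 3: positions 5-7 -> 'aaa'
Non-empty runs found: ['a', 'a', 'aaa']
Count: 3

3


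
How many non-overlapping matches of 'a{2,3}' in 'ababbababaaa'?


Pattern 'a{2,3}' matches between 2 and 3 consecutive a's (greedy).
String: 'ababbababaaa'
Finding runs of a's and applying greedy matching:
  Run at pos 0: 'a' (length 1)
  Run at pos 2: 'a' (length 1)
  Run at pos 5: 'a' (length 1)
  Run at pos 7: 'a' (length 1)
  Run at pos 9: 'aaa' (length 3)
Matches: ['aaa']
Count: 1

1


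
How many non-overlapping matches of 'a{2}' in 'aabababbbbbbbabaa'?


Pattern 'a{2}' matches exactly 2 consecutive a's (greedy, non-overlapping).
String: 'aabababbbbbbbabaa'
Scanning for runs of a's:
  Run at pos 0: 'aa' (length 2) -> 1 match(es)
  Run at pos 3: 'a' (length 1) -> 0 match(es)
  Run at pos 5: 'a' (length 1) -> 0 match(es)
  Run at pos 13: 'a' (length 1) -> 0 match(es)
  Run at pos 15: 'aa' (length 2) -> 1 match(es)
Matches found: ['aa', 'aa']
Total: 2

2


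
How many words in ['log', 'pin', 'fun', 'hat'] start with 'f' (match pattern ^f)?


Pattern ^f anchors to start of word. Check which words begin with 'f':
  'log' -> no
  'pin' -> no
  'fun' -> MATCH (starts with 'f')
  'hat' -> no
Matching words: ['fun']
Count: 1

1


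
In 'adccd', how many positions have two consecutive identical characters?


Looking for consecutive identical characters in 'adccd':
  pos 0-1: 'a' vs 'd' -> different
  pos 1-2: 'd' vs 'c' -> different
  pos 2-3: 'c' vs 'c' -> MATCH ('cc')
  pos 3-4: 'c' vs 'd' -> different
Consecutive identical pairs: ['cc']
Count: 1

1


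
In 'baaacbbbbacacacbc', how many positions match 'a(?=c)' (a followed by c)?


Lookahead 'a(?=c)' matches 'a' only when followed by 'c'.
String: 'baaacbbbbacacacbc'
Checking each position where char is 'a':
  pos 1: 'a' -> no (next='a')
  pos 2: 'a' -> no (next='a')
  pos 3: 'a' -> MATCH (next='c')
  pos 9: 'a' -> MATCH (next='c')
  pos 11: 'a' -> MATCH (next='c')
  pos 13: 'a' -> MATCH (next='c')
Matching positions: [3, 9, 11, 13]
Count: 4

4


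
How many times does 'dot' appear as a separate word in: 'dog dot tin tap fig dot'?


Scanning each word for exact match 'dot':
  Word 1: 'dog' -> no
  Word 2: 'dot' -> MATCH
  Word 3: 'tin' -> no
  Word 4: 'tap' -> no
  Word 5: 'fig' -> no
  Word 6: 'dot' -> MATCH
Total matches: 2

2


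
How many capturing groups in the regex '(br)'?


To count capturing groups, count each '(' that starts a group.
Pattern: '(br)'
Walking through the pattern:
  Position 0: '(' -> group #1
Total capturing groups: 1

1


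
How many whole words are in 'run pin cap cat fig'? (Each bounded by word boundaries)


Word boundaries (\b) mark the start/end of each word.
Text: 'run pin cap cat fig'
Splitting by whitespace:
  Word 1: 'run'
  Word 2: 'pin'
  Word 3: 'cap'
  Word 4: 'cat'
  Word 5: 'fig'
Total whole words: 5

5


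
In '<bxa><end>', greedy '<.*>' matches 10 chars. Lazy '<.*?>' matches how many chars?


Greedy '<.*>' tries to match as MUCH as possible.
Lazy '<.*?>' tries to match as LITTLE as possible.

String: '<bxa><end>'
Greedy '<.*>' starts at first '<' and extends to the LAST '>': '<bxa><end>' (10 chars)
Lazy '<.*?>' starts at first '<' and stops at the FIRST '>': '<bxa>' (5 chars)

5


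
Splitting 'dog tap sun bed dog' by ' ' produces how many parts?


Splitting by ' ' breaks the string at each occurrence of the separator.
Text: 'dog tap sun bed dog'
Parts after split:
  Part 1: 'dog'
  Part 2: 'tap'
  Part 3: 'sun'
  Part 4: 'bed'
  Part 5: 'dog'
Total parts: 5

5


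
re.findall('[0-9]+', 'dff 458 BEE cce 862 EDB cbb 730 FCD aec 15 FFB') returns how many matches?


Pattern '[0-9]+' finds one or more digits.
Text: 'dff 458 BEE cce 862 EDB cbb 730 FCD aec 15 FFB'
Scanning for matches:
  Match 1: '458'
  Match 2: '862'
  Match 3: '730'
  Match 4: '15'
Total matches: 4

4


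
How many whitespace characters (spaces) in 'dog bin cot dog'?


\s matches whitespace characters (spaces, tabs, etc.).
Text: 'dog bin cot dog'
This text has 4 words separated by spaces.
Number of spaces = number of words - 1 = 4 - 1 = 3

3


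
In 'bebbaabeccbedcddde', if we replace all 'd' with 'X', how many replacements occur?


re.sub('d', 'X', text) replaces every occurrence of 'd' with 'X'.
Text: 'bebbaabeccbedcddde'
Scanning for 'd':
  pos 12: 'd' -> replacement #1
  pos 14: 'd' -> replacement #2
  pos 15: 'd' -> replacement #3
  pos 16: 'd' -> replacement #4
Total replacements: 4

4


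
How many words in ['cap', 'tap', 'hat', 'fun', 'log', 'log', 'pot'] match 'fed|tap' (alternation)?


Alternation 'fed|tap' matches either 'fed' or 'tap'.
Checking each word:
  'cap' -> no
  'tap' -> MATCH
  'hat' -> no
  'fun' -> no
  'log' -> no
  'log' -> no
  'pot' -> no
Matches: ['tap']
Count: 1

1


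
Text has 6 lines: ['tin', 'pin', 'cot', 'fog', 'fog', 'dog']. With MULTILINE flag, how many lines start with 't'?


With MULTILINE flag, ^ matches the start of each line.
Lines: ['tin', 'pin', 'cot', 'fog', 'fog', 'dog']
Checking which lines start with 't':
  Line 1: 'tin' -> MATCH
  Line 2: 'pin' -> no
  Line 3: 'cot' -> no
  Line 4: 'fog' -> no
  Line 5: 'fog' -> no
  Line 6: 'dog' -> no
Matching lines: ['tin']
Count: 1

1


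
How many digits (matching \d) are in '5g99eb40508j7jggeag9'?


\d matches any digit 0-9.
Scanning '5g99eb40508j7jggeag9':
  pos 0: '5' -> DIGIT
  pos 2: '9' -> DIGIT
  pos 3: '9' -> DIGIT
  pos 6: '4' -> DIGIT
  pos 7: '0' -> DIGIT
  pos 8: '5' -> DIGIT
  pos 9: '0' -> DIGIT
  pos 10: '8' -> DIGIT
  pos 12: '7' -> DIGIT
  pos 19: '9' -> DIGIT
Digits found: ['5', '9', '9', '4', '0', '5', '0', '8', '7', '9']
Total: 10

10


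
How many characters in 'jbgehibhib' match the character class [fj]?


Character class [fj] matches any of: {f, j}
Scanning string 'jbgehibhib' character by character:
  pos 0: 'j' -> MATCH
  pos 1: 'b' -> no
  pos 2: 'g' -> no
  pos 3: 'e' -> no
  pos 4: 'h' -> no
  pos 5: 'i' -> no
  pos 6: 'b' -> no
  pos 7: 'h' -> no
  pos 8: 'i' -> no
  pos 9: 'b' -> no
Total matches: 1

1


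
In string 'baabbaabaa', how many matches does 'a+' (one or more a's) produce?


Pattern 'a+' matches one or more consecutive a's.
String: 'baabbaabaa'
Scanning for runs of a:
  Match 1: 'aa' (length 2)
  Match 2: 'aa' (length 2)
  Match 3: 'aa' (length 2)
Total matches: 3

3


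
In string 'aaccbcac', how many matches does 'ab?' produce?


Pattern 'ab?' matches 'a' optionally followed by 'b'.
String: 'aaccbcac'
Scanning left to right for 'a' then checking next char:
  Match 1: 'a' (a not followed by b)
  Match 2: 'a' (a not followed by b)
  Match 3: 'a' (a not followed by b)
Total matches: 3

3


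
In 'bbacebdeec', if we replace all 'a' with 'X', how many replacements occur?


re.sub('a', 'X', text) replaces every occurrence of 'a' with 'X'.
Text: 'bbacebdeec'
Scanning for 'a':
  pos 2: 'a' -> replacement #1
Total replacements: 1

1


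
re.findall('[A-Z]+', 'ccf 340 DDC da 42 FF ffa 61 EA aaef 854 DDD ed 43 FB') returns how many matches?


Pattern '[A-Z]+' finds one or more uppercase letters.
Text: 'ccf 340 DDC da 42 FF ffa 61 EA aaef 854 DDD ed 43 FB'
Scanning for matches:
  Match 1: 'DDC'
  Match 2: 'FF'
  Match 3: 'EA'
  Match 4: 'DDD'
  Match 5: 'FB'
Total matches: 5

5
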